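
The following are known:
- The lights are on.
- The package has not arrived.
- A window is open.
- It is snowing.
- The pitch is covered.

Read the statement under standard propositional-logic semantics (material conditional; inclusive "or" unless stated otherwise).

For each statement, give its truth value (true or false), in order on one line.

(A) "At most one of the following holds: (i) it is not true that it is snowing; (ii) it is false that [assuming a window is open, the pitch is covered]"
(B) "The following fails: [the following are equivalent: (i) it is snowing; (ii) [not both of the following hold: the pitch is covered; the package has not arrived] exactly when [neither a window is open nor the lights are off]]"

Let S = "it is snowing" (T), R = "a window is open" (T), U = "the pitch is covered" (T), Q = "the package has arrived" (F), P = "the lights are on" (T).

(A): Formalization: ¬S ↑ ¬(R → U)

¬S = ¬T = F
R → U = T → T = T
¬(R → U) = ¬T = F
¬S ↑ ¬(R → U) = F ↑ F = T
Hence (A) is true.

(B): Parsed as ¬(S ↔ ((U ↑ ¬Q) ↔ (R ↓ ¬P)))

¬Q = ¬F = T
U ↑ ¬Q = T ↑ T = F
¬P = ¬T = F
R ↓ ¬P = T ↓ F = F
(U ↑ ¬Q) ↔ (R ↓ ¬P) = F ↔ F = T
S ↔ ((U ↑ ¬Q) ↔ (R ↓ ¬P)) = T ↔ T = T
¬(S ↔ ((U ↑ ¬Q) ↔ (R ↓ ¬P))) = ¬T = F
So (B) is false.

(A) true, (B) false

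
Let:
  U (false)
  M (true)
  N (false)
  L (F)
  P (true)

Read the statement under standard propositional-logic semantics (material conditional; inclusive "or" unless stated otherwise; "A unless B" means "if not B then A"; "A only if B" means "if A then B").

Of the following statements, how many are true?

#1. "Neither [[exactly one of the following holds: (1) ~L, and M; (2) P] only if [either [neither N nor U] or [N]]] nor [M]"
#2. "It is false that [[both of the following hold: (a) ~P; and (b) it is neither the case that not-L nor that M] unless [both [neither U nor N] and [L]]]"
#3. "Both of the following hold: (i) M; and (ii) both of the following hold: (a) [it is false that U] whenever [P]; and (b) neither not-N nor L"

1

#1: Parsed as (((not L and M) xor P) -> ((N nor U) or N)) nor M

not L = not False = True
not L and M = True and True = True
(not L and M) xor P = True xor True = False
N nor U = False nor False = True
(N nor U) or N = True or False = True
((not L and M) xor P) -> ((N nor U) or N) = False -> True = True
(((not L and M) xor P) -> ((N nor U) or N)) nor M = True nor True = False
So #1 is false.

#2: In symbols: not ((not P and (not L nor M)) or ((U nor N) and L))

not P = not True = False
not L = not False = True
not L nor M = True nor True = False
not P and (not L nor M) = False and False = False
U nor N = False nor False = True
(U nor N) and L = True and False = False
(not P and (not L nor M)) or ((U nor N) and L) = False or False = False
not ((not P and (not L nor M)) or ((U nor N) and L)) = not False = True
So #2 is true.

#3: This is M and ((P -> not U) and (not N nor L)).

not U = not False = True
P -> not U = True -> True = True
not N = not False = True
not N nor L = True nor False = False
(P -> not U) and (not N nor L) = True and False = False
M and ((P -> not U) and (not N nor L)) = True and False = False
So #3 is false.

1 of the 3 statements is true (#2).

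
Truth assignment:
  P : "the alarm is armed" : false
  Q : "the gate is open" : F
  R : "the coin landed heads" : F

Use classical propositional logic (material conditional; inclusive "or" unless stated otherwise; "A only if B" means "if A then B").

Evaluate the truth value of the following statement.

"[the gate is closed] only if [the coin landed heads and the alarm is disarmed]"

The statement is false.

Values: Q=F, R=F, P=F.
This is ~Q -> (R & ~P).

~Q = ~F = T
~P = ~F = T
R & ~P = F & T = F
~Q -> (R & ~P) = T -> F = F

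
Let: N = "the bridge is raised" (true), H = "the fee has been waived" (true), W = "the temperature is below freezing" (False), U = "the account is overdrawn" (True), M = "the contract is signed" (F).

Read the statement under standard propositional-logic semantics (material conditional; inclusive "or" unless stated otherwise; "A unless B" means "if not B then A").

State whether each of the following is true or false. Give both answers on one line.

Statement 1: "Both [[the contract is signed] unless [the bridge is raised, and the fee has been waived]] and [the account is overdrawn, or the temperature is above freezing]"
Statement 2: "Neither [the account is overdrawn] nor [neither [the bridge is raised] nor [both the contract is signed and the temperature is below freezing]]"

Statement 1: Parsed as (M | (N & H)) & (U | ~W)

N & H = T & T = T
M | (N & H) = F | T = T
~W = ~F = T
U | ~W = T | T = T
(M | (N & H)) & (U | ~W) = T & T = T
So Statement 1 is true.

Statement 2: Formalization: U nor (N nor (M & W))

M & W = F & F = F
N nor (M & W) = T nor F = F
U nor (N nor (M & W)) = T nor F = F
Thus Statement 2 is false.

Statement 1 True, Statement 2 False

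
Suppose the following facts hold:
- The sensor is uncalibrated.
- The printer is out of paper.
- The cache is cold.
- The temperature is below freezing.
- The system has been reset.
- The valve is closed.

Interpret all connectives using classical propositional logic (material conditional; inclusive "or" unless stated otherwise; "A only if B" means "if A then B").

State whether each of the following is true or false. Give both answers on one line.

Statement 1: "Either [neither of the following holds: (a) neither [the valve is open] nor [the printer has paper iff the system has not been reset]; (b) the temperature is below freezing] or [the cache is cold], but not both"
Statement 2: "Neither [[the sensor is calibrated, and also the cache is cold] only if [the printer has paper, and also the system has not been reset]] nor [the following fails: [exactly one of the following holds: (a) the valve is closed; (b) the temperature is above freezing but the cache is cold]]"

Statement 1 True, Statement 2 False

Let K = "the valve is open" (F), V = "the printer has paper" (F), N = "the system has been reset" (T), M = "the temperature is below freezing" (T), G = "the cache is warm" (F), P = "the sensor is calibrated" (F).

Statement 1: Formalization: ((K ↓ (V ↔ ¬N)) ↓ M) ⊕ ¬G

¬N = ¬T = F
V ↔ ¬N = F ↔ F = T
K ↓ (V ↔ ¬N) = F ↓ T = F
(K ↓ (V ↔ ¬N)) ↓ M = F ↓ T = F
¬G = ¬F = T
((K ↓ (V ↔ ¬N)) ↓ M) ⊕ ¬G = F ⊕ T = T
So Statement 1 is true.

Statement 2: Parsed as ((P ∧ ¬G) → (V ∧ ¬N)) ↓ ¬(¬K ⊕ (¬M ∧ ¬G))

¬G = ¬F = T
P ∧ ¬G = F ∧ T = F
¬N = ¬T = F
V ∧ ¬N = F ∧ F = F
(P ∧ ¬G) → (V ∧ ¬N) = F → F = T
¬K = ¬F = T
¬M = ¬T = F
¬G = ¬F = T
¬M ∧ ¬G = F ∧ T = F
¬K ⊕ (¬M ∧ ¬G) = T ⊕ F = T
¬(¬K ⊕ (¬M ∧ ¬G)) = ¬T = F
((P ∧ ¬G) → (V ∧ ¬N)) ↓ ¬(¬K ⊕ (¬M ∧ ¬G)) = T ↓ F = F
Hence Statement 2 is false.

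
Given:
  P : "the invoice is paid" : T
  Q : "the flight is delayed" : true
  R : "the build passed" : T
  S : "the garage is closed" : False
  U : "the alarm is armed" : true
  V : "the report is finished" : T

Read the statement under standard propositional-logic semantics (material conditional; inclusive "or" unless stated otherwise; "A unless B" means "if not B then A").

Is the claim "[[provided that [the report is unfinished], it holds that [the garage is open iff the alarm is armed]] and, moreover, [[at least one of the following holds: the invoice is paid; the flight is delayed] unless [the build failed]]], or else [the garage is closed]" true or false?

Values: V=True, S=False, U=True, P=True, Q=True, R=True.
Formalization: ((not V -> (not S iff U)) and ((P or Q) or not R)) or S

not V = not True = False
not S = not False = True
not S iff U = True iff True = True
not V -> (not S iff U) = False -> True = True
P or Q = True or True = True
not R = not True = False
(P or Q) or not R = True or False = True
(not V -> (not S iff U)) and ((P or Q) or not R) = True and True = True
((not V -> (not S iff U)) and ((P or Q) or not R)) or S = True or False = True

The statement is true.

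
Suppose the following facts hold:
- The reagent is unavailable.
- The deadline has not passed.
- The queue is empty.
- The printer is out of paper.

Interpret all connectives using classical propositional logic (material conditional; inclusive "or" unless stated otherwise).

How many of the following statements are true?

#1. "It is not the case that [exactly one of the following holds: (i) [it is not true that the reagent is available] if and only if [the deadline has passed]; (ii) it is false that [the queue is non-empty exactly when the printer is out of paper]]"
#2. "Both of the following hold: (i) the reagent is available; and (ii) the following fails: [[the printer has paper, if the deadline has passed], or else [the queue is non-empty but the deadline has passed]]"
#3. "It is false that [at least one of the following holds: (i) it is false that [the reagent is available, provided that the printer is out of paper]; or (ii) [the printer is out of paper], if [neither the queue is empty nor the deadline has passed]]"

0

Let P = "the reagent is available" (F), Q = "the deadline has passed" (F), R = "the queue is empty" (T), S = "the printer has paper" (F).

#1: This is ¬((¬P ↔ Q) ⊕ ¬(¬R ↔ ¬S)).

¬P = ¬F = T
¬P ↔ Q = T ↔ F = F
¬R = ¬T = F
¬S = ¬F = T
¬R ↔ ¬S = F ↔ T = F
¬(¬R ↔ ¬S) = ¬F = T
(¬P ↔ Q) ⊕ ¬(¬R ↔ ¬S) = F ⊕ T = T
¬((¬P ↔ Q) ⊕ ¬(¬R ↔ ¬S)) = ¬T = F
Hence #1 is false.

#2: This is P ∧ ¬((Q → S) ∨ (¬R ∧ Q)).

Q → S = F → F = T
¬R = ¬T = F
¬R ∧ Q = F ∧ F = F
(Q → S) ∨ (¬R ∧ Q) = T ∨ F = T
¬((Q → S) ∨ (¬R ∧ Q)) = ¬T = F
P ∧ ¬((Q → S) ∨ (¬R ∧ Q)) = F ∧ F = F
Thus #2 is false.

#3: This is ¬(¬(¬S → P) ∨ ((R ↓ Q) → ¬S)).

¬S = ¬F = T
¬S → P = T → F = F
¬(¬S → P) = ¬F = T
R ↓ Q = T ↓ F = F
¬S = ¬F = T
(R ↓ Q) → ¬S = F → T = T
¬(¬S → P) ∨ ((R ↓ Q) → ¬S) = T ∨ T = T
¬(¬(¬S → P) ∨ ((R ↓ Q) → ¬S)) = ¬T = F
Thus #3 is false.

0 of the 3 statements are true (none).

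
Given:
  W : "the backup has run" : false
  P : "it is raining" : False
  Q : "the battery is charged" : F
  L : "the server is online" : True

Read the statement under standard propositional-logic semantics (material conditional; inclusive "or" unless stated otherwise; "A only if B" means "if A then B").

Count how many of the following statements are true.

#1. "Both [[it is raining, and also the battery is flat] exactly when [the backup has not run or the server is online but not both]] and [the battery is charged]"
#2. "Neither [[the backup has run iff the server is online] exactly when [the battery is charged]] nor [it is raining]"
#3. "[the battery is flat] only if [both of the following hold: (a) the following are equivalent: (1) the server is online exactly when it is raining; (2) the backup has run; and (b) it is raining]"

0

#1: This is ((P ∧ ¬Q) ↔ (¬W ⊕ L)) ∧ Q.

¬Q = ¬F = T
P ∧ ¬Q = F ∧ T = F
¬W = ¬F = T
¬W ⊕ L = T ⊕ T = F
(P ∧ ¬Q) ↔ (¬W ⊕ L) = F ↔ F = T
((P ∧ ¬Q) ↔ (¬W ⊕ L)) ∧ Q = T ∧ F = F
Hence #1 is false.

#2: Formalization: ((W ↔ L) ↔ Q) ↓ P

W ↔ L = F ↔ T = F
(W ↔ L) ↔ Q = F ↔ F = T
((W ↔ L) ↔ Q) ↓ P = T ↓ F = F
Thus #2 is false.

#3: Parsed as ¬Q → (((L ↔ P) ↔ W) ∧ P)

¬Q = ¬F = T
L ↔ P = T ↔ F = F
(L ↔ P) ↔ W = F ↔ F = T
((L ↔ P) ↔ W) ∧ P = T ∧ F = F
¬Q → (((L ↔ P) ↔ W) ∧ P) = T → F = F
So #3 is false.

Count: 0.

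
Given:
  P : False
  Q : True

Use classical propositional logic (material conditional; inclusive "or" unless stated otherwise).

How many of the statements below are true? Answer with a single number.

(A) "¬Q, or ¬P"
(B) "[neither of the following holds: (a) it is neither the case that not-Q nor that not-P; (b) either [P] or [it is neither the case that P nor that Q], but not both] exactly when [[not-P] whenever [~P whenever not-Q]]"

(A): Parsed as not Q or not P

not Q = not True = False
not P = not False = True
not Q or not P = False or True = True
So (A) is true.

(B): Formalization: ((not Q nor not P) nor (P xor (P nor Q))) iff ((not Q -> not P) -> not P)

not Q = not True = False
not P = not False = True
not Q nor not P = False nor True = False
P nor Q = False nor True = False
P xor (P nor Q) = False xor False = False
(not Q nor not P) nor (P xor (P nor Q)) = False nor False = True
not Q = not True = False
not P = not False = True
not Q -> not P = False -> True = True
not P = not False = True
(not Q -> not P) -> not P = True -> True = True
((not Q nor not P) nor (P xor (P nor Q))) iff ((not Q -> not P) -> not P) = True iff True = True
So (B) is true.

True statements: 2 ((A), (B)).

2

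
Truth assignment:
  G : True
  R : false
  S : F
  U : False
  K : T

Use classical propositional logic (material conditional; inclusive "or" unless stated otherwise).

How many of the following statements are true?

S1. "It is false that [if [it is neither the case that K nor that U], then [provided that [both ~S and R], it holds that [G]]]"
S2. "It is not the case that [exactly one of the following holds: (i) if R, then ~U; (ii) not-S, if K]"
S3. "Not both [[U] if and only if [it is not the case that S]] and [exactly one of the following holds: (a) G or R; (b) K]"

S1: This is ¬((K ↓ U) → ((¬S ∧ R) → G)).

K ↓ U = T ↓ F = F
¬S = ¬F = T
¬S ∧ R = T ∧ F = F
(¬S ∧ R) → G = F → T = T
(K ↓ U) → ((¬S ∧ R) → G) = F → T = T
¬((K ↓ U) → ((¬S ∧ R) → G)) = ¬T = F
So S1 is false.

S2: This is ¬((R → ¬U) ⊕ (K → ¬S)).

¬U = ¬F = T
R → ¬U = F → T = T
¬S = ¬F = T
K → ¬S = T → T = T
(R → ¬U) ⊕ (K → ¬S) = T ⊕ T = F
¬((R → ¬U) ⊕ (K → ¬S)) = ¬F = T
Hence S2 is true.

S3: Parsed as (U ↔ ¬S) ↑ ((G ∨ R) ⊕ K)

¬S = ¬F = T
U ↔ ¬S = F ↔ T = F
G ∨ R = T ∨ F = T
(G ∨ R) ⊕ K = T ⊕ T = F
(U ↔ ¬S) ↑ ((G ∨ R) ⊕ K) = F ↑ F = T
So S3 is true.

True statements: 2.

2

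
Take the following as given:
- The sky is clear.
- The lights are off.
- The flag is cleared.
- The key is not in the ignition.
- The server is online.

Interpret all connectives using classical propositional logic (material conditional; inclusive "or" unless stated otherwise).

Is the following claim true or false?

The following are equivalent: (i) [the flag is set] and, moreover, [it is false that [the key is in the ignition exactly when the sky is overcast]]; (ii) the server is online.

The statement is false.

Let R = "the flag is set" (False), Q = "the key is in the ignition" (False), W = "the sky is overcast" (False), N = "the server is online" (True).
Parsed as (R and not (Q iff W)) iff N

Q iff W = False iff False = True
not (Q iff W) = not True = False
R and not (Q iff W) = False and False = False
(R and not (Q iff W)) iff N = False iff True = False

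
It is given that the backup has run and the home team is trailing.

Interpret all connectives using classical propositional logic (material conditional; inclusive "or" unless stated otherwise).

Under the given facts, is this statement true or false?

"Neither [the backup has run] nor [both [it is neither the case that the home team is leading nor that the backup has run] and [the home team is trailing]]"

The statement is false.

Let P = "the backup has run" (True), Q = "the home team is leading" (False).
Formalization: P nor ((Q nor P) and not Q)

Q nor P = False nor True = False
not Q = not False = True
(Q nor P) and not Q = False and True = False
P nor ((Q nor P) and not Q) = True nor False = False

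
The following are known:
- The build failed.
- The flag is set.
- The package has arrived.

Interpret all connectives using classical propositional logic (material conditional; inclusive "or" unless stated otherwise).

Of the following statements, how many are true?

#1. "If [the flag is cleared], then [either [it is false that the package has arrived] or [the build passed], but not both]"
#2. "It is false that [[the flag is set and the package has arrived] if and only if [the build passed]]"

2

Let Q = "the flag is set" (T), R = "the package has arrived" (T), P = "the build passed" (F).

#1: This is ~Q -> (~R xor P).

~Q = ~T = F
~R = ~T = F
~R xor P = F xor F = F
~Q -> (~R xor P) = F -> F = T
Thus #1 is true.

#2: In symbols: ~((Q & R) <-> P)

Q & R = T & T = T
(Q & R) <-> P = T <-> F = F
~((Q & R) <-> P) = ~F = T
Thus #2 is true.

Count: 2.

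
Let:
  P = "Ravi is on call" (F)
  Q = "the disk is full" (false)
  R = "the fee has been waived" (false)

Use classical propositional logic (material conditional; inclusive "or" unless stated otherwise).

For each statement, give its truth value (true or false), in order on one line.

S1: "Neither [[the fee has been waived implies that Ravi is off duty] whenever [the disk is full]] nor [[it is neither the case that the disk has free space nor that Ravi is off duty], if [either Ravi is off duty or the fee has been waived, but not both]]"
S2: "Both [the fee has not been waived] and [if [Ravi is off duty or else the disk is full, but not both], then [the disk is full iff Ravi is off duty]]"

S1 false, S2 false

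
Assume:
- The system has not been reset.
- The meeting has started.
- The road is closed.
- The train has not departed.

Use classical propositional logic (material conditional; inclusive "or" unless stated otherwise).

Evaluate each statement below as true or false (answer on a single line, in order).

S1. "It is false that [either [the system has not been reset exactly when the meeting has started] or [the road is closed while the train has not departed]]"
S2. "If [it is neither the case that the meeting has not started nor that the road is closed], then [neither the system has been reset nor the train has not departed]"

Let P = "the system has been reset" (F), Q = "the meeting has started" (T), R = "the road is closed" (T), S = "the train has departed" (F).

S1: Parsed as ~((~P <-> Q) | (R & ~S))

~P = ~F = T
~P <-> Q = T <-> T = T
~S = ~F = T
R & ~S = T & T = T
(~P <-> Q) | (R & ~S) = T | T = T
~((~P <-> Q) | (R & ~S)) = ~T = F
Thus S1 is false.

S2: Formalization: (~Q nor R) -> (P nor ~S)

~Q = ~T = F
~Q nor R = F nor T = F
~S = ~F = T
P nor ~S = F nor T = F
(~Q nor R) -> (P nor ~S) = F -> F = T
So S2 is true.

S1 false, S2 true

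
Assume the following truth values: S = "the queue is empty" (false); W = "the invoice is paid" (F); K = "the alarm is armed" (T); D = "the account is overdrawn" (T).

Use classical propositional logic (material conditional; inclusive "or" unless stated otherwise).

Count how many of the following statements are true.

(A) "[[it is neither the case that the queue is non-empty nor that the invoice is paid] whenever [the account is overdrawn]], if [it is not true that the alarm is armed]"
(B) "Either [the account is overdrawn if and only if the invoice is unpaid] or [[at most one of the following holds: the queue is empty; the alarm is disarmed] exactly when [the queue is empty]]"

2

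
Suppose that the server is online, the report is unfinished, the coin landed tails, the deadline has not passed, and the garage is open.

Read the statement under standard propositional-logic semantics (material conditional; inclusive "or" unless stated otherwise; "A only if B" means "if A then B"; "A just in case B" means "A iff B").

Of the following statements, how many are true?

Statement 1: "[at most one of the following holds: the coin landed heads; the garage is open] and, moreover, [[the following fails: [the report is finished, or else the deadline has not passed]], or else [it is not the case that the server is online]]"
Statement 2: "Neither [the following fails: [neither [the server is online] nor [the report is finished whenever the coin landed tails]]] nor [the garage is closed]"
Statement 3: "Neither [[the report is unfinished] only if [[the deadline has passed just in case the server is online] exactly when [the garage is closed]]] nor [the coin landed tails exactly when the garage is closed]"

Let R = "the coin landed heads" (F), U = "the garage is closed" (F), Q = "the report is finished" (F), S = "the deadline has passed" (F), P = "the server is online" (T).

Statement 1: Formalization: (R ↑ ¬U) ∧ (¬(Q ∨ ¬S) ∨ ¬P)

¬U = ¬F = T
R ↑ ¬U = F ↑ T = T
¬S = ¬F = T
Q ∨ ¬S = F ∨ T = T
¬(Q ∨ ¬S) = ¬T = F
¬P = ¬T = F
¬(Q ∨ ¬S) ∨ ¬P = F ∨ F = F
(R ↑ ¬U) ∧ (¬(Q ∨ ¬S) ∨ ¬P) = T ∧ F = F
Thus Statement 1 is false.

Statement 2: Formalization: ¬(P ↓ (¬R → Q)) ↓ U

¬R = ¬F = T
¬R → Q = T → F = F
P ↓ (¬R → Q) = T ↓ F = F
¬(P ↓ (¬R → Q)) = ¬F = T
¬(P ↓ (¬R → Q)) ↓ U = T ↓ F = F
Hence Statement 2 is false.

Statement 3: This is (¬Q → ((S ↔ P) ↔ U)) ↓ (¬R ↔ U).

¬Q = ¬F = T
S ↔ P = F ↔ T = F
(S ↔ P) ↔ U = F ↔ F = T
¬Q → ((S ↔ P) ↔ U) = T → T = T
¬R = ¬F = T
¬R ↔ U = T ↔ F = F
(¬Q → ((S ↔ P) ↔ U)) ↓ (¬R ↔ U) = T ↓ F = F
Thus Statement 3 is false.

0 of the 3 statements are true (none).

0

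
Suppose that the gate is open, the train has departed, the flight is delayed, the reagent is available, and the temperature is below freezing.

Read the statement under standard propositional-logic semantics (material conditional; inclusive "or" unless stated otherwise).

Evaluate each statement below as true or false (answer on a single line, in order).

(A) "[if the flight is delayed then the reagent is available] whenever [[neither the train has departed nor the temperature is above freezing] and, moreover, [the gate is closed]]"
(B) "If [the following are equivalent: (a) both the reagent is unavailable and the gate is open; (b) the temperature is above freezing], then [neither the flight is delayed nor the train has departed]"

(A) True; (B) False

Let K = "the train has departed" (True), W = "the temperature is below freezing" (True), N = "the gate is open" (True), U = "the flight is delayed" (True), M = "the reagent is available" (True).

(A): Parsed as ((K nor not W) and not N) -> (U -> M)

not W = not True = False
K nor not W = True nor False = False
not N = not True = False
(K nor not W) and not N = False and False = False
U -> M = True -> True = True
((K nor not W) and not N) -> (U -> M) = False -> True = True
Hence (A) is true.

(B): This is ((not M and N) iff not W) -> (U nor K).

not M = not True = False
not M and N = False and True = False
not W = not True = False
(not M and N) iff not W = False iff False = True
U nor K = True nor True = False
((not M and N) iff not W) -> (U nor K) = True -> False = False
Hence (B) is false.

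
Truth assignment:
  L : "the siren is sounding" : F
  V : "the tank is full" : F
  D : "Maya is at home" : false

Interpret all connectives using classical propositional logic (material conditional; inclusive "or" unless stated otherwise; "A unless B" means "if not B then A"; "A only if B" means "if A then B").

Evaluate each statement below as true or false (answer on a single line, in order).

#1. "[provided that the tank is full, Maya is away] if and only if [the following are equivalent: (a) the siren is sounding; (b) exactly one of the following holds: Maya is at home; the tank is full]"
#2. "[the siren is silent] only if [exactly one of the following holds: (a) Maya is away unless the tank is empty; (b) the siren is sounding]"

#1: Formalization: (V -> not D) iff (L iff (D xor V))

not D = not False = True
V -> not D = False -> True = True
D xor V = False xor False = False
L iff (D xor V) = False iff False = True
(V -> not D) iff (L iff (D xor V)) = True iff True = True
Hence #1 is true.

#2: This is not L -> ((not D or not V) xor L).

not L = not False = True
not D = not False = True
not V = not False = True
not D or not V = True or True = True
(not D or not V) xor L = True xor False = True
not L -> ((not D or not V) xor L) = True -> True = True
So #2 is true.

#1 true / #2 true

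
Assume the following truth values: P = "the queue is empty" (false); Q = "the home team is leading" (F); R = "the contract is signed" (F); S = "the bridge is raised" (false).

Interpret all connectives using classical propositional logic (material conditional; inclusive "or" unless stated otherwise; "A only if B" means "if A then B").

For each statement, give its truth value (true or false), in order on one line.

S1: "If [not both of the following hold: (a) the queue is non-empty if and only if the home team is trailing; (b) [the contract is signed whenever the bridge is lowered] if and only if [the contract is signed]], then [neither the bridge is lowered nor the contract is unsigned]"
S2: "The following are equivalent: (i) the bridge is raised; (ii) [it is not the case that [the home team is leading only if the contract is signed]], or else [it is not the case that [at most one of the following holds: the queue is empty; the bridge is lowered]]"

S1 true; S2 true

S1: In symbols: ((not P iff not Q) nand ((not S -> R) iff R)) -> (not S nor not R)

not P = not False = True
not Q = not False = True
not P iff not Q = True iff True = True
not S = not False = True
not S -> R = True -> False = False
(not S -> R) iff R = False iff False = True
(not P iff not Q) nand ((not S -> R) iff R) = True nand True = False
not S = not False = True
not R = not False = True
not S nor not R = True nor True = False
((not P iff not Q) nand ((not S -> R) iff R)) -> (not S nor not R) = False -> False = True
Hence S1 is true.

S2: This is S iff (not (Q -> R) or not (P nand not S)).

Q -> R = False -> False = True
not (Q -> R) = not True = False
not S = not False = True
P nand not S = False nand True = True
not (P nand not S) = not True = False
not (Q -> R) or not (P nand not S) = False or False = False
S iff (not (Q -> R) or not (P nand not S)) = False iff False = True
Hence S2 is true.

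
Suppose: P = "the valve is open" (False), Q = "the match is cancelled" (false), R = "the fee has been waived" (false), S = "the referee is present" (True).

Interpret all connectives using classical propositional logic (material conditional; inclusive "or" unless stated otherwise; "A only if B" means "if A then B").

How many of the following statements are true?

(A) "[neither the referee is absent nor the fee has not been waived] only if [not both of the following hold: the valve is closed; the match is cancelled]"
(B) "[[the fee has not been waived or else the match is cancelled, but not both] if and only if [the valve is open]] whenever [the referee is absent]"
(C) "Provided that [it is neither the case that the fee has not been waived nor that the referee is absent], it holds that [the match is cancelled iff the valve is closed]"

(A): This is (¬S ↓ ¬R) → (¬P ↑ Q).

¬S = ¬T = F
¬R = ¬F = T
¬S ↓ ¬R = F ↓ T = F
¬P = ¬F = T
¬P ↑ Q = T ↑ F = T
(¬S ↓ ¬R) → (¬P ↑ Q) = F → T = T
Thus (A) is true.

(B): This is ¬S → ((¬R ⊕ Q) ↔ P).

¬S = ¬T = F
¬R = ¬F = T
¬R ⊕ Q = T ⊕ F = T
(¬R ⊕ Q) ↔ P = T ↔ F = F
¬S → ((¬R ⊕ Q) ↔ P) = F → F = T
So (B) is true.

(C): Parsed as (¬R ↓ ¬S) → (Q ↔ ¬P)

¬R = ¬F = T
¬S = ¬T = F
¬R ↓ ¬S = T ↓ F = F
¬P = ¬F = T
Q ↔ ¬P = F ↔ T = F
(¬R ↓ ¬S) → (Q ↔ ¬P) = F → F = T
Hence (C) is true.

3 of the 3 statements are true ((A), (B), (C)).

3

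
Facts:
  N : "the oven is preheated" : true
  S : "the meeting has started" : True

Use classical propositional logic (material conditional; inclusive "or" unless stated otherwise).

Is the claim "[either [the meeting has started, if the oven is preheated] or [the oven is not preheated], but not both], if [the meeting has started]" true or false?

True.

This is S -> ((N -> S) xor not N).

N -> S = True -> True = True
not N = not True = False
(N -> S) xor not N = True xor False = True
S -> ((N -> S) xor not N) = True -> True = True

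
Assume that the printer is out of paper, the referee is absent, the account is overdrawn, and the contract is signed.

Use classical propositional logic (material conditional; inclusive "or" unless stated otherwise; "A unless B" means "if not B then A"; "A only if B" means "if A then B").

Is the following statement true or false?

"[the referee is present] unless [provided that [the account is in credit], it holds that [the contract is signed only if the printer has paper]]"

Let D = "the referee is present" (F), G = "the account is overdrawn" (T), K = "the contract is signed" (T), U = "the printer has paper" (F).
Parsed as D ∨ (¬G → (K → U))

¬G = ¬T = F
K → U = T → F = F
¬G → (K → U) = F → F = T
D ∨ (¬G → (K → U)) = F ∨ T = T

true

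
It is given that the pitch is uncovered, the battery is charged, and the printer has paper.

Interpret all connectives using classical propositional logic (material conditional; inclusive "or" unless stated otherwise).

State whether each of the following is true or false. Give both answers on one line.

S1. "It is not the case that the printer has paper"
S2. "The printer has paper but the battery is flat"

S1 F, S2 F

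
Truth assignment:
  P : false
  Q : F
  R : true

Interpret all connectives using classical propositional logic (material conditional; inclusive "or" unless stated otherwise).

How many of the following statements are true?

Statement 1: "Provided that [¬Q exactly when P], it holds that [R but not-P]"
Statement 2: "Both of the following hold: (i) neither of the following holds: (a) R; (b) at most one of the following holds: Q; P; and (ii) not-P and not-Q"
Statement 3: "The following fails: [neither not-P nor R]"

2

Statement 1: Parsed as (not Q iff P) -> (R and not P)

not Q = not False = True
not Q iff P = True iff False = False
not P = not False = True
R and not P = True and True = True
(not Q iff P) -> (R and not P) = False -> True = True
Hence Statement 1 is true.

Statement 2: In symbols: (R nor (Q nand P)) and (not P and not Q)

Q nand P = False nand False = True
R nor (Q nand P) = True nor True = False
not P = not False = True
not Q = not False = True
not P and not Q = True and True = True
(R nor (Q nand P)) and (not P and not Q) = False and True = False
Hence Statement 2 is false.

Statement 3: Formalization: not (not P nor R)

not P = not False = True
not P nor R = True nor True = False
not (not P nor R) = not False = True
Hence Statement 3 is true.

2 of the 3 statements are true.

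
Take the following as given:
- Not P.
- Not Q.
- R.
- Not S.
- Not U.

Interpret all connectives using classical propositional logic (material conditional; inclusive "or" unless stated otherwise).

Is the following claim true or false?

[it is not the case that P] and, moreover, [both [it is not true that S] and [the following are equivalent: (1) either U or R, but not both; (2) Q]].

False.

Parsed as ~P & (~S & ((U xor R) <-> Q))

~P = ~F = T
~S = ~F = T
U xor R = F xor T = T
(U xor R) <-> Q = T <-> F = F
~S & ((U xor R) <-> Q) = T & F = F
~P & (~S & ((U xor R) <-> Q)) = T & F = F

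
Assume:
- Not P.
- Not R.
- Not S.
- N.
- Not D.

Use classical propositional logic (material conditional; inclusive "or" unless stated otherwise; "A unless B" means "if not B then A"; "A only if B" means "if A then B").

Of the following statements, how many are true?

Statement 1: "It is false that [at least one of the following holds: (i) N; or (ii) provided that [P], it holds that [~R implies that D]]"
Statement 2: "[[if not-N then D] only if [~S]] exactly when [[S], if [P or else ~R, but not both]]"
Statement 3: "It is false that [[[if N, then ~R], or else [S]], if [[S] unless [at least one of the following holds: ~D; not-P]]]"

Statement 1: Parsed as not (N or (P -> (not R -> D)))

not R = not False = True
not R -> D = True -> False = False
P -> (not R -> D) = False -> False = True
N or (P -> (not R -> D)) = True or True = True
not (N or (P -> (not R -> D))) = not True = False
Hence Statement 1 is false.

Statement 2: Formalization: ((not N -> D) -> not S) iff ((P xor not R) -> S)

not N = not True = False
not N -> D = False -> False = True
not S = not False = True
(not N -> D) -> not S = True -> True = True
not R = not False = True
P xor not R = False xor True = True
(P xor not R) -> S = True -> False = False
((not N -> D) -> not S) iff ((P xor not R) -> S) = True iff False = False
So Statement 2 is false.

Statement 3: Parsed as not ((S or (not D or not P)) -> ((N -> not R) or S))

not D = not False = True
not P = not False = True
not D or not P = True or True = True
S or (not D or not P) = False or True = True
not R = not False = True
N -> not R = True -> True = True
(N -> not R) or S = True or False = True
(S or (not D or not P)) -> ((N -> not R) or S) = True -> True = True
not ((S or (not D or not P)) -> ((N -> not R) or S)) = not True = False
Thus Statement 3 is false.

0 of the 3 statements are true (none).

0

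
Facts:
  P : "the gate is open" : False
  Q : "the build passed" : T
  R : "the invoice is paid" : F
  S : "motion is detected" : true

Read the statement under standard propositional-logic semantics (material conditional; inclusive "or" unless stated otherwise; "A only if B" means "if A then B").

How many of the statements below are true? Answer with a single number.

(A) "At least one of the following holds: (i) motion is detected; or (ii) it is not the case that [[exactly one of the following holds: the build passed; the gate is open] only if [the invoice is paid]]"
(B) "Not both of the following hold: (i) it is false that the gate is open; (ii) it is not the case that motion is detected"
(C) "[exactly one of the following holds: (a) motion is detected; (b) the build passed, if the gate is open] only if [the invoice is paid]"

3

(A): This is S ∨ ¬((Q ⊕ P) → R).

Q ⊕ P = T ⊕ F = T
(Q ⊕ P) → R = T → F = F
¬((Q ⊕ P) → R) = ¬F = T
S ∨ ¬((Q ⊕ P) → R) = T ∨ T = T
Hence (A) is true.

(B): Parsed as ¬P ↑ ¬S

¬P = ¬F = T
¬S = ¬T = F
¬P ↑ ¬S = T ↑ F = T
So (B) is true.

(C): In symbols: (S ⊕ (P → Q)) → R

P → Q = F → T = T
S ⊕ (P → Q) = T ⊕ T = F
(S ⊕ (P → Q)) → R = F → F = T
Hence (C) is true.

3 of the 3 statements are true ((A), (B), (C)).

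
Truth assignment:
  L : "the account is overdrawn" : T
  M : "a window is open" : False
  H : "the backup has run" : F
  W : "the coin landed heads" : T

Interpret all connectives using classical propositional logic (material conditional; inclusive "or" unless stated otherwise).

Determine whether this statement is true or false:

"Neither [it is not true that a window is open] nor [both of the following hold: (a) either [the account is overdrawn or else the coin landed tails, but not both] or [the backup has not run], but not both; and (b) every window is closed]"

False

Formalization: ~M nor (((L xor ~W) xor ~H) & ~M)

~M = ~F = T
~W = ~T = F
L xor ~W = T xor F = T
~H = ~F = T
(L xor ~W) xor ~H = T xor T = F
~M = ~F = T
((L xor ~W) xor ~H) & ~M = F & T = F
~M nor (((L xor ~W) xor ~H) & ~M) = T nor F = F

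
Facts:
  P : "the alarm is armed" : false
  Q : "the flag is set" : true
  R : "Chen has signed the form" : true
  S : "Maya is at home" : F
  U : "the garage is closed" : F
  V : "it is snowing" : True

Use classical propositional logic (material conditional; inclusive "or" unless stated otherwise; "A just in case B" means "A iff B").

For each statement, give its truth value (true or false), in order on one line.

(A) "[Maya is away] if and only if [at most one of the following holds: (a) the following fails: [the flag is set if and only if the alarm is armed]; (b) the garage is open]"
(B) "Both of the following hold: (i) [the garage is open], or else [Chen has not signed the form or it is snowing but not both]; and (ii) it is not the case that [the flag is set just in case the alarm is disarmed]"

(A) F / (B) F

(A): Formalization: not S iff (not (Q iff P) nand not U)

not S = not False = True
Q iff P = True iff False = False
not (Q iff P) = not False = True
not U = not False = True
not (Q iff P) nand not U = True nand True = False
not S iff (not (Q iff P) nand not U) = True iff False = False
Hence (A) is false.

(B): Parsed as (not U or (not R xor V)) and not (Q iff not P)

not U = not False = True
not R = not True = False
not R xor V = False xor True = True
not U or (not R xor V) = True or True = True
not P = not False = True
Q iff not P = True iff True = True
not (Q iff not P) = not True = False
(not U or (not R xor V)) and not (Q iff not P) = True and False = False
So (B) is false.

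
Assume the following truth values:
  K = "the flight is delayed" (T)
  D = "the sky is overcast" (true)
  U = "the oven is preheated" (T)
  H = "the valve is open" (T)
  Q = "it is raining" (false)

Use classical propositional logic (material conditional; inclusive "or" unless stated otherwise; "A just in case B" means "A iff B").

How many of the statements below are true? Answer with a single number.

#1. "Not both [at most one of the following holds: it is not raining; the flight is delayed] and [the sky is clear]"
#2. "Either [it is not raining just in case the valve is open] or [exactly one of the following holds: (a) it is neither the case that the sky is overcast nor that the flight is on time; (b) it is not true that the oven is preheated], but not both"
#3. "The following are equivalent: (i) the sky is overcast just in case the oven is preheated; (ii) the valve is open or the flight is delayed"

3

#1: Parsed as (~Q nand K) nand ~D

~Q = ~F = T
~Q nand K = T nand T = F
~D = ~T = F
(~Q nand K) nand ~D = F nand F = T
Thus #1 is true.

#2: Parsed as (~Q <-> H) xor ((D nor ~K) xor ~U)

~Q = ~F = T
~Q <-> H = T <-> T = T
~K = ~T = F
D nor ~K = T nor F = F
~U = ~T = F
(D nor ~K) xor ~U = F xor F = F
(~Q <-> H) xor ((D nor ~K) xor ~U) = T xor F = T
Hence #2 is true.

#3: Parsed as (D <-> U) <-> (H | K)

D <-> U = T <-> T = T
H | K = T | T = T
(D <-> U) <-> (H | K) = T <-> T = T
Thus #3 is true.

True statements: 3 (#1, #2, #3).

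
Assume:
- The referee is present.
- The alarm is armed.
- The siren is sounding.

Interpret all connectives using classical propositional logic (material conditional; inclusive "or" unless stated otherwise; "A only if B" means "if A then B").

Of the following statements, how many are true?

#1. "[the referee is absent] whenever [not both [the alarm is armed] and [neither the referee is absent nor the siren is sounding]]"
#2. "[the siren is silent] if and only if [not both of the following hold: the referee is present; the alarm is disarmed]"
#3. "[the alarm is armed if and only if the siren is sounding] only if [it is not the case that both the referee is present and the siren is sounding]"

0

Let W = "the alarm is armed" (True), U = "the referee is present" (True), G = "the siren is sounding" (True).

#1: This is (W nand (not U nor G)) -> not U.

not U = not True = False
not U nor G = False nor True = False
W nand (not U nor G) = True nand False = True
not U = not True = False
(W nand (not U nor G)) -> not U = True -> False = False
Thus #1 is false.

#2: Parsed as not G iff (U nand not W)

not G = not True = False
not W = not True = False
U nand not W = True nand False = True
not G iff (U nand not W) = False iff True = False
Hence #2 is false.

#3: Parsed as (W iff G) -> (U nand G)

W iff G = True iff True = True
U nand G = True nand True = False
(W iff G) -> (U nand G) = True -> False = False
Thus #3 is false.

0 of the 3 statements are true (none).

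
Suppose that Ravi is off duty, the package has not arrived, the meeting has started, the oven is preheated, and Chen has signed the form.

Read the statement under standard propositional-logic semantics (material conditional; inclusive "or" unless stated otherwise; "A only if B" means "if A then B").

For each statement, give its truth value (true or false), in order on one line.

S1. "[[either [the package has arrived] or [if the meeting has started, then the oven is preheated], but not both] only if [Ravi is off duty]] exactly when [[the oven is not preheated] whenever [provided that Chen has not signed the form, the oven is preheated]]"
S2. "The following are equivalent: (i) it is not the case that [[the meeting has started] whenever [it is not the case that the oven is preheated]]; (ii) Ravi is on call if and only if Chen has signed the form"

S1 False; S2 True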